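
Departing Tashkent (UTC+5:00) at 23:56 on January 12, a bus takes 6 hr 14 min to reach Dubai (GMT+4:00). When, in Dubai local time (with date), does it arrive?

05:10 on Jan 13

Convert departure to UTC: 23:56 − 5:00 = 18:56 UTC on Jan 12.
Add 6 hours 14 minutes travel time → 01:10 UTC (Jan 13).
Dubai is UTC+4:00, so local arrival = 01:10 + 4:00 = 05:10 on Jan 13.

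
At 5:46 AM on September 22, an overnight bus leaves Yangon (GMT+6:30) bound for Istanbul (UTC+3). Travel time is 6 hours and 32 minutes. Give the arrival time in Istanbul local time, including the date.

Convert departure to UTC: 5:46 AM − 6:30 = 11:16 PM UTC on Sep 21.
Add 6 hours 32 minutes travel time → 5:48 AM UTC (Sep 22).
Istanbul is UTC+3:00, so local arrival = 5:48 AM + 3:00 = 8:48 AM on Sep 22.

8:48 AM on Sep 22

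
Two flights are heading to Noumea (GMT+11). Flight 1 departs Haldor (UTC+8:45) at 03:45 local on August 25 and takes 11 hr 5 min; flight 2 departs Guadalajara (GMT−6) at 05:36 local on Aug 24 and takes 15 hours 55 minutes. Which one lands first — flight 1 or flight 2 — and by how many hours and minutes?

the second, by 2 hours 34 minutes

Flight 1 in UTC: 03:45 − 8:45 = 19:00 on Aug 24.
+11 hours and 5 minutes → arrive 06:05 UTC on Aug 25.
Flight 2 in UTC: 05:36 + 6:00 = 11:36 on Aug 24.
+15 hours and 55 minutes → arrive 03:31 UTC on Aug 25.
Flight 2 lands earlier by 2 hours 34 minutes.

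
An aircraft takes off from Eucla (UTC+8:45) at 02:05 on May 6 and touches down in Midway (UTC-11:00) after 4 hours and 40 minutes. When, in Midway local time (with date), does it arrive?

Convert departure to UTC: 02:05 − 8:45 = 17:20 UTC on May 5.
Add 4 hours 40 minutes travel time → 22:00 UTC.
Midway is UTC−11:00, so local arrival = 22:00 − 11:00 = 11:00 on May 5.

11:00 on May 5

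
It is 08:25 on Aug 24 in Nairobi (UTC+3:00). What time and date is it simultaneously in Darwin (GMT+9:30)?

Darwin is 6:30 ahead of Nairobi.
Shift by the zone difference: 08:25 + 6:30 = 14:55 on Aug 24 in Darwin.

14:55 on Aug 24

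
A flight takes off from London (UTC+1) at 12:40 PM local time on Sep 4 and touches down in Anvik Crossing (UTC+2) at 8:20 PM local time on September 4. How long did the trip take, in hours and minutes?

6 hours 40 minutes

Departure in UTC: 12:40 PM − 1:00 = 11:40 AM on Sep 4.
Arrival in UTC: 8:20 PM − 2:00 = 6:20 PM on Sep 4.
Elapsed = 6:20 PM − 11:40 AM = 6 hours 40 minutes.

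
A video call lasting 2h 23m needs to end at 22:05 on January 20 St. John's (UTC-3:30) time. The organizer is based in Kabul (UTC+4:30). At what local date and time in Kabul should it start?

03:42 on January 21

Target end time in UTC: 22:05 + 3:30 = 01:35 on Jan 21.
Subtract 2 hours and 23 minutes → start 23:12 UTC on Jan 20.
Kabul is UTC+4:30: 23:12 + 4:30 = 03:42 on Jan 21.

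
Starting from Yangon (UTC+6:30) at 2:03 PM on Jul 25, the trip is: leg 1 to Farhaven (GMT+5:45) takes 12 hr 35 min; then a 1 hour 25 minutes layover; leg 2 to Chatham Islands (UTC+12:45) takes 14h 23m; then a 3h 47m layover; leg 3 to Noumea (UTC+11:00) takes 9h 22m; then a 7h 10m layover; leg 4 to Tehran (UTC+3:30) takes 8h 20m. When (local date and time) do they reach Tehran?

Convert departure to UTC: 2:03 PM − 6:30 = 7:33 AM UTC on Jul 25.
Add 12 hours and 35 minutes leg 1 → 8:08 PM UTC.
Add 1 hour and 25 minutes layover in Farhaven → 9:33 PM UTC.
Add 14 hours and 23 minutes leg 2 → 11:56 AM UTC (Jul 26).
Add 3 hours and 47 minutes layover in Chatham Islands → 3:43 PM UTC.
Add 9 hours 22 minutes leg 3 → 1:05 AM UTC (Jul 27).
Add 7 hours 10 minutes layover in Noumea → 8:15 AM UTC.
Add 8 hours and 20 minutes leg 4 → 4:35 PM UTC.
Tehran is UTC+3:30, so local arrival = 4:35 PM + 3:30 = 8:05 PM on Jul 27.

8:05 PM on Jul 27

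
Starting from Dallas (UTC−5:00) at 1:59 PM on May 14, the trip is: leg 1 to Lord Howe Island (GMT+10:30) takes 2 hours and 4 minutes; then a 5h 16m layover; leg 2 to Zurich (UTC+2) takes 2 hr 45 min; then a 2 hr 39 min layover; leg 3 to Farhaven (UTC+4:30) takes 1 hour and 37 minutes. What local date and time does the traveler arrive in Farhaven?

1:50 PM on May 15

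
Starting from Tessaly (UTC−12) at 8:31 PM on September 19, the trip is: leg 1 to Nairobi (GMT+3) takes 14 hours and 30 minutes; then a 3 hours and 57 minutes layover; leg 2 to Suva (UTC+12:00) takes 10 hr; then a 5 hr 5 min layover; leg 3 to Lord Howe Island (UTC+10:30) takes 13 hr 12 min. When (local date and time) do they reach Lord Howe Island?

5:45 PM on September 22

Convert departure to UTC: 8:31 PM + 12:00 = 8:31 AM UTC on Sep 20.
Add 14 hours and 30 minutes leg 1 → 11:01 PM UTC.
Add 3 hours and 57 minutes layover in Nairobi → 2:58 AM UTC (Sep 21).
Add 10 hours leg 2 → 12:58 PM UTC.
Add 5 hours 5 minutes layover in Suva → 6:03 PM UTC.
Add 13 hours 12 minutes leg 3 → 7:15 AM UTC (Sep 22).
Lord Howe Island is UTC+10:30, so local arrival = 7:15 AM + 10:30 = 5:45 PM on Sep 22.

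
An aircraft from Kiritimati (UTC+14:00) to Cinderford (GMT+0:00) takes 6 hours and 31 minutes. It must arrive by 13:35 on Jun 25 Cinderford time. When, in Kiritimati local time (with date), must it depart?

Target arrival is already UTC: 13:35 on Jun 25.
Subtract 6 hours 31 minutes → departure 07:04 UTC on Jun 25.
Kiritimati is UTC+14:00: 07:04 + 14:00 = 21:04 on Jun 25.

21:04 on June 25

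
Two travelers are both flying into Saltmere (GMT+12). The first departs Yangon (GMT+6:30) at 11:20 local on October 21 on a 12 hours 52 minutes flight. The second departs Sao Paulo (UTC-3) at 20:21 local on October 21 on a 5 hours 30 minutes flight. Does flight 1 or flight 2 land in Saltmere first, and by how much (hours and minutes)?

Flight 1 in UTC: 11:20 − 6:30 = 04:50 on Oct 21.
+12 hours 52 minutes → arrive 17:42 UTC on Oct 21.
Flight 2 in UTC: 20:21 + 3:00 = 23:21 on Oct 21.
+5 hours and 30 minutes → arrive 04:51 UTC on Oct 22.
Flight 1 lands earlier by 11 hours 9 minutes.

the first, by 11 hours 9 minutes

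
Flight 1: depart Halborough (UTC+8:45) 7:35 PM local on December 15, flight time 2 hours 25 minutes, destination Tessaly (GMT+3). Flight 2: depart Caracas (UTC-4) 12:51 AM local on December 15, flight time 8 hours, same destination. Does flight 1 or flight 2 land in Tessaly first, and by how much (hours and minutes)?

Flight 1 in UTC: 7:35 PM − 8:45 = 10:50 AM on Dec 15.
+2 hours 25 minutes → arrive 1:15 PM UTC on Dec 15.
Flight 2 in UTC: 12:51 AM + 4:00 = 4:51 AM on Dec 15.
+8 hours → arrive 12:51 PM UTC on Dec 15.
Flight 2 lands earlier by 24 minutes.

the second, by 24 minutes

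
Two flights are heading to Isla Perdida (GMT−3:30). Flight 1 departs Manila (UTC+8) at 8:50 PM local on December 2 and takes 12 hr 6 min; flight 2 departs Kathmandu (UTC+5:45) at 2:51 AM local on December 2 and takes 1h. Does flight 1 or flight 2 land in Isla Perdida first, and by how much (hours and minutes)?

the second, by 26 hours 50 minutes

Flight 1 in UTC: 8:50 PM − 8:00 = 12:50 PM on Dec 2.
+12 hours and 6 minutes → arrive 12:56 AM UTC on Dec 3.
Flight 2 in UTC: 2:51 AM − 5:45 = 9:06 PM on Dec 1.
+1 hour → arrive 10:06 PM UTC on Dec 1.
Flight 2 lands earlier by 26 hours 50 minutes.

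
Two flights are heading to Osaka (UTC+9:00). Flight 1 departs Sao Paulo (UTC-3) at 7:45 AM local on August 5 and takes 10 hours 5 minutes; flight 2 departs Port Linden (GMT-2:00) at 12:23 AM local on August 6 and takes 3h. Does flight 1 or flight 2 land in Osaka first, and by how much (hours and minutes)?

the first, by 8 hours 33 minutes

Flight 1 in UTC: 7:45 AM + 3:00 = 10:45 AM on Aug 5.
+10 hours and 5 minutes → arrive 8:50 PM UTC on Aug 5.
Flight 2 in UTC: 12:23 AM + 2:00 = 2:23 AM on Aug 6.
+3 hours → arrive 5:23 AM UTC on Aug 6.
Flight 1 lands earlier by 8 hours 33 minutes.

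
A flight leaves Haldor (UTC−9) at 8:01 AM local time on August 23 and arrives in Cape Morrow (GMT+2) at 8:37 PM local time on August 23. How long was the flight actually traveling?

1 hour 36 minutes

Departure in UTC: 8:01 AM + 9:00 = 5:01 PM on Aug 23.
Arrival in UTC: 8:37 PM − 2:00 = 6:37 PM on Aug 23.
Elapsed = 6:37 PM − 5:01 PM = 1 hour 36 minutes.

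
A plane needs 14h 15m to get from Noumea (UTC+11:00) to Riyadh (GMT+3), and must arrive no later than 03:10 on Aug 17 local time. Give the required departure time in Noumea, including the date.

Target arrival in UTC: 03:10 − 3:00 = 00:10 on Aug 17.
Subtract 14 hours and 15 minutes → departure 09:55 UTC on Aug 16.
Noumea is UTC+11:00: 09:55 + 11:00 = 20:55 on Aug 16.

20:55 on August 16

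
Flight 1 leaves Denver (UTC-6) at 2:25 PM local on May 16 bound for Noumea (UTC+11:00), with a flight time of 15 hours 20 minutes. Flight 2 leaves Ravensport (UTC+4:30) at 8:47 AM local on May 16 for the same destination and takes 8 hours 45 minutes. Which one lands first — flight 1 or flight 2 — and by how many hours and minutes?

the second, by 22 hours 43 minutes

Flight 1 in UTC: 2:25 PM + 6:00 = 8:25 PM on May 16.
+15 hours and 20 minutes → arrive 11:45 AM UTC on May 17.
Flight 2 in UTC: 8:47 AM − 4:30 = 4:17 AM on May 16.
+8 hours and 45 minutes → arrive 1:02 PM UTC on May 16.
Flight 2 lands earlier by 22 hours 43 minutes.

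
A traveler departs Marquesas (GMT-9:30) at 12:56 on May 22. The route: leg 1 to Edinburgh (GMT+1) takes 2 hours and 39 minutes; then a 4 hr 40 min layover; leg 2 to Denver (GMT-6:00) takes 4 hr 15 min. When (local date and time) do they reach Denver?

04:00 on May 23

Convert departure to UTC: 12:56 + 9:30 = 22:26 UTC on May 22.
Add 2 hours 39 minutes leg 1 → 01:05 UTC (May 23).
Add 4 hours and 40 minutes layover in Edinburgh → 05:45 UTC.
Add 4 hours 15 minutes leg 2 → 10:00 UTC.
Denver is UTC−6:00, so local arrival = 10:00 − 6:00 = 04:00 on May 23.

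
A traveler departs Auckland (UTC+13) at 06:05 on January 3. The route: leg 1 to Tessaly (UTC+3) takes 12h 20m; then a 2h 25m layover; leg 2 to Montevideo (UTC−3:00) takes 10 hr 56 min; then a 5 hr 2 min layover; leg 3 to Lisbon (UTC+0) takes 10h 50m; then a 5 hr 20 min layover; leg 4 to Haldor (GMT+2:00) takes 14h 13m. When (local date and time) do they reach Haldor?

Convert departure to UTC: 06:05 − 13:00 = 17:05 UTC on Jan 2.
Add 12 hours 20 minutes leg 1 → 05:25 UTC (Jan 3).
Add 2 hours 25 minutes layover in Tessaly → 07:50 UTC.
Add 10 hours 56 minutes leg 2 → 18:46 UTC.
Add 5 hours 2 minutes layover in Montevideo → 23:48 UTC.
Add 10 hours 50 minutes leg 3 → 10:38 UTC (Jan 4).
Add 5 hours 20 minutes layover in Lisbon → 15:58 UTC.
Add 14 hours and 13 minutes leg 4 → 06:11 UTC (Jan 5).
Haldor is UTC+2:00, so local arrival = 06:11 + 2:00 = 08:11 on Jan 5.

08:11 on January 5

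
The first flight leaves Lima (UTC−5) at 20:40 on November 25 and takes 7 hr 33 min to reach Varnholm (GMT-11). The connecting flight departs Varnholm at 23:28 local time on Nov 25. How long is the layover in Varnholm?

Convert departure to UTC: 20:40 + 5:00 = 01:40 UTC on Nov 26.
Add 7 hours and 33 minutes flight time → 09:13 UTC.
Varnholm is UTC−11:00, so local arrival = 09:13 − 11:00 = 22:13 on Nov 25.
Layover = 23:28 − 22:13 = 1 hour 15 minutes.

1 hour 15 minutes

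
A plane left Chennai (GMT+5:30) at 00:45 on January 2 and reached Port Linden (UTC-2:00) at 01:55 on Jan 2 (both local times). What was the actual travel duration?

8 hours 40 minutes

Port Linden is 7:30 behind Chennai.
Clock-face elapsed time (ignoring zones) is 1 hour 10 minutes.
Actual elapsed = 1 hour 10 minutes + 7:30 = 8 hours 40 minutes.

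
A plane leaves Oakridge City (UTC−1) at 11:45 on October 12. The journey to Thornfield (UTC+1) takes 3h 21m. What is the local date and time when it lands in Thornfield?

Convert departure to UTC: 11:45 + 1:00 = 12:45 UTC on Oct 12.
Add 3 hours 21 minutes travel time → 16:06 UTC.
Thornfield is UTC+1:00, so local arrival = 16:06 + 1:00 = 17:06 on Oct 12.

17:06 on Oct 12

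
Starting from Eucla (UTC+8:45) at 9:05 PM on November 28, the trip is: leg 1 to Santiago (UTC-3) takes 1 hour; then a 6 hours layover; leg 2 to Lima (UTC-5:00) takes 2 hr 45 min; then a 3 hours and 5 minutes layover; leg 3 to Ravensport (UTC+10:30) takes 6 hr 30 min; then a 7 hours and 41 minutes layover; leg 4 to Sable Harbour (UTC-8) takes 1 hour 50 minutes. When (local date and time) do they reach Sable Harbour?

9:11 AM on Nov 29

Convert departure to UTC: 9:05 PM − 8:45 = 12:20 PM UTC on Nov 28.
Add 1 hour leg 1 → 1:20 PM UTC.
Add 6 hours layover in Santiago → 7:20 PM UTC.
Add 2 hours and 45 minutes leg 2 → 10:05 PM UTC.
Add 3 hours 5 minutes layover in Lima → 1:10 AM UTC (Nov 29).
Add 6 hours 30 minutes leg 3 → 7:40 AM UTC.
Add 7 hours 41 minutes layover in Ravensport → 3:21 PM UTC.
Add 1 hour and 50 minutes leg 4 → 5:11 PM UTC.
Sable Harbour is UTC−8:00, so local arrival = 5:11 PM − 8:00 = 9:11 AM on Nov 29.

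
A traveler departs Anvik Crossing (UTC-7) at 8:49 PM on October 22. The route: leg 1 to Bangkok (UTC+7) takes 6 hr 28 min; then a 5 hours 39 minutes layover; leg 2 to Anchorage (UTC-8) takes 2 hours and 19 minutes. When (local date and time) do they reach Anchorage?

Convert departure to UTC: 8:49 PM + 7:00 = 3:49 AM UTC on Oct 23.
Add 6 hours and 28 minutes leg 1 → 10:17 AM UTC.
Add 5 hours and 39 minutes layover in Bangkok → 3:56 PM UTC.
Add 2 hours 19 minutes leg 2 → 6:15 PM UTC.
Anchorage is UTC−8:00, so local arrival = 6:15 PM − 8:00 = 10:15 AM on Oct 23.

10:15 AM on October 23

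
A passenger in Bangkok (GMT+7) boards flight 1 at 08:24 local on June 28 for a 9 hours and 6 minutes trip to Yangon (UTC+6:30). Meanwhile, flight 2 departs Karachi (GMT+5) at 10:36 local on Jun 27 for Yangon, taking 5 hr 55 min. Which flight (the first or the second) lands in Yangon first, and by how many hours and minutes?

Flight 1 in UTC: 08:24 − 7:00 = 01:24 on Jun 28.
+9 hours 6 minutes → arrive 10:30 UTC on Jun 28.
Flight 2 in UTC: 10:36 − 5:00 = 05:36 on Jun 27.
+5 hours 55 minutes → arrive 11:31 UTC on Jun 27.
Flight 2 lands earlier by 22 hours 59 minutes.

the second, by 22 hours 59 minutes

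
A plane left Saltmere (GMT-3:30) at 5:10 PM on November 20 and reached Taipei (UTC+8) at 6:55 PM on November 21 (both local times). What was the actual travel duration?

Departure in UTC: 5:10 PM + 3:30 = 8:40 PM on Nov 20.
Arrival in UTC: 6:55 PM − 8:00 = 10:55 AM on Nov 21.
Elapsed = 10:55 AM − 8:40 PM (+1 day) = 14 hours 15 minutes.

14 hours 15 minutes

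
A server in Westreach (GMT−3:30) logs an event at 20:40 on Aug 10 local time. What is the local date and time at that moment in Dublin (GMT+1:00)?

01:10 on August 11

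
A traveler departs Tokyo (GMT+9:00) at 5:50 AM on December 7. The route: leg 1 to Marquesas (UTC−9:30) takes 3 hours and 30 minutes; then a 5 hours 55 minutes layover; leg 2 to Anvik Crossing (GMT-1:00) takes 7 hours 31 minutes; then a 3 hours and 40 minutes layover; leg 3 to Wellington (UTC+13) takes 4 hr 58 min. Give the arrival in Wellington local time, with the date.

Convert departure to UTC: 5:50 AM − 9:00 = 8:50 PM UTC on Dec 6.
Add 3 hours and 30 minutes leg 1 → 12:20 AM UTC (Dec 7).
Add 5 hours 55 minutes layover in Marquesas → 6:15 AM UTC.
Add 7 hours and 31 minutes leg 2 → 1:46 PM UTC.
Add 3 hours and 40 minutes layover in Anvik Crossing → 5:26 PM UTC.
Add 4 hours and 58 minutes leg 3 → 10:24 PM UTC.
Wellington is UTC+13:00, so local arrival = 10:24 PM + 13:00 = 11:24 AM on Dec 8.

11:24 AM on December 8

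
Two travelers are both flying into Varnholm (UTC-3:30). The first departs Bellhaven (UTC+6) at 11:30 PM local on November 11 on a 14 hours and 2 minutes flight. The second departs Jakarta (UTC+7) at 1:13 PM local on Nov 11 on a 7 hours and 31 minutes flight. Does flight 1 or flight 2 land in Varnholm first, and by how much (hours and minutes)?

the second, by 17 hours 48 minutes

Flight 1 in UTC: 11:30 PM − 6:00 = 5:30 PM on Nov 11.
+14 hours and 2 minutes → arrive 7:32 AM UTC on Nov 12.
Flight 2 in UTC: 1:13 PM − 7:00 = 6:13 AM on Nov 11.
+7 hours and 31 minutes → arrive 1:44 PM UTC on Nov 11.
Flight 2 lands earlier by 17 hours 48 minutes.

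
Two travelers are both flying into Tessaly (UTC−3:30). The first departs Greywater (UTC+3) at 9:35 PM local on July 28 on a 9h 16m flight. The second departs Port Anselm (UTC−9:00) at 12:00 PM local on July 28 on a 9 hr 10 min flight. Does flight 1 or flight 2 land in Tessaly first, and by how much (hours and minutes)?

the first, by 2 hours 19 minutes

Flight 1 in UTC: 9:35 PM − 3:00 = 6:35 PM on Jul 28.
+9 hours and 16 minutes → arrive 3:51 AM UTC on Jul 29.
Flight 2 in UTC: 12:00 PM + 9:00 = 9:00 PM on Jul 28.
+9 hours and 10 minutes → arrive 6:10 AM UTC on Jul 29.
Flight 1 lands earlier by 2 hours 19 minutes.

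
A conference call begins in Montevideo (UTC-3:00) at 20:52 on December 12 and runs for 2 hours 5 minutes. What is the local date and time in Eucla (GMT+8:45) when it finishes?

Convert start to UTC: 20:52 + 3:00 = 23:52 UTC on Dec 12.
Add 2 hours and 5 minutes duration → 01:57 UTC (Dec 13).
Eucla is UTC+8:45, so local end time = 01:57 + 8:45 = 10:42 on Dec 13.

10:42 on December 13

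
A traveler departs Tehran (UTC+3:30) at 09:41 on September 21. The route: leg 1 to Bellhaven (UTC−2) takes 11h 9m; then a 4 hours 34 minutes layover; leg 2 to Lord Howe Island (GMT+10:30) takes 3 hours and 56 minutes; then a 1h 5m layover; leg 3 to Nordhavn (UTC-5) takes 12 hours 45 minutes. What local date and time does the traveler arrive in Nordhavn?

Convert departure to UTC: 09:41 − 3:30 = 06:11 UTC on Sep 21.
Add 11 hours 9 minutes leg 1 → 17:20 UTC.
Add 4 hours and 34 minutes layover in Bellhaven → 21:54 UTC.
Add 3 hours and 56 minutes leg 2 → 01:50 UTC (Sep 22).
Add 1 hour 5 minutes layover in Lord Howe Island → 02:55 UTC.
Add 12 hours and 45 minutes leg 3 → 15:40 UTC.
Nordhavn is UTC−5:00, so local arrival = 15:40 − 5:00 = 10:40 on Sep 22.

10:40 on September 22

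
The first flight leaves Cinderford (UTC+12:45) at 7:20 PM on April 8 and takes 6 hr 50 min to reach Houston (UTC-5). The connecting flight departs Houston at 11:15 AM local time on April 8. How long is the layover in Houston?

Convert departure to UTC: 7:20 PM − 12:45 = 6:35 AM UTC on Apr 8.
Add 6 hours 50 minutes flight time → 1:25 PM UTC.
Houston is UTC−5:00, so local arrival = 1:25 PM − 5:00 = 8:25 AM on Apr 8.
Layover = 11:15 AM − 8:25 AM = 2 hours 50 minutes.

2 hours 50 minutes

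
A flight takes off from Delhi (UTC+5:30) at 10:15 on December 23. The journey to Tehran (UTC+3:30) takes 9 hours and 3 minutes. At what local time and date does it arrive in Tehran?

Convert departure to UTC: 10:15 − 5:30 = 04:45 UTC on Dec 23.
Add 9 hours 3 minutes travel time → 13:48 UTC.
Tehran is UTC+3:30, so local arrival = 13:48 + 3:30 = 17:18 on Dec 23.

17:18 on December 23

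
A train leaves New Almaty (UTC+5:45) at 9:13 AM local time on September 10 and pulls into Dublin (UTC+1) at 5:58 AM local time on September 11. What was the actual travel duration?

25 hours 30 minutes

Departure in UTC: 9:13 AM − 5:45 = 3:28 AM on Sep 10.
Arrival in UTC: 5:58 AM − 1:00 = 4:58 AM on Sep 11.
Elapsed = 4:58 AM − 3:28 AM (+1 day) = 25 hours 30 minutes.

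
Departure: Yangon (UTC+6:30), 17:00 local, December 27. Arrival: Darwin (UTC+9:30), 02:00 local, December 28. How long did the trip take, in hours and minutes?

6 hours

Departure in UTC: 17:00 − 6:30 = 10:30 on Dec 27.
Arrival in UTC: 02:00 − 9:30 = 16:30 on Dec 27.
Elapsed = 16:30 − 10:30 = 6 hours.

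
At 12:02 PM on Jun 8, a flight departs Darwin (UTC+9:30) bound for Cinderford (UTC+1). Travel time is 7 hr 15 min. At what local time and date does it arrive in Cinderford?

10:47 AM on Jun 8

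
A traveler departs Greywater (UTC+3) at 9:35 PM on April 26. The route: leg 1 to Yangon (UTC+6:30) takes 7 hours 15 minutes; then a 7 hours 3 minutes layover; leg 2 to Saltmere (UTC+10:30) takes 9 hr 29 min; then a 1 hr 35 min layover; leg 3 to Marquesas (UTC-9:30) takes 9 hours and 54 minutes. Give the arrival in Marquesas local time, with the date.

Convert departure to UTC: 9:35 PM − 3:00 = 6:35 PM UTC on Apr 26.
Add 7 hours 15 minutes leg 1 → 1:50 AM UTC (Apr 27).
Add 7 hours 3 minutes layover in Yangon → 8:53 AM UTC.
Add 9 hours and 29 minutes leg 2 → 6:22 PM UTC.
Add 1 hour 35 minutes layover in Saltmere → 7:57 PM UTC.
Add 9 hours 54 minutes leg 3 → 5:51 AM UTC (Apr 28).
Marquesas is UTC−9:30, so local arrival = 5:51 AM − 9:30 = 8:21 PM on Apr 27.

8:21 PM on Apr 27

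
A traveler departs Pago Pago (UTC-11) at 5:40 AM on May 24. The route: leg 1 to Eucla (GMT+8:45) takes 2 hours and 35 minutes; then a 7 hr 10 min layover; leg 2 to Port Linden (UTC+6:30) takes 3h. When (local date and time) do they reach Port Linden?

11:55 AM on May 25

Convert departure to UTC: 5:40 AM + 11:00 = 4:40 PM UTC on May 24.
Add 2 hours 35 minutes leg 1 → 7:15 PM UTC.
Add 7 hours 10 minutes layover in Eucla → 2:25 AM UTC (May 25).
Add 3 hours leg 2 → 5:25 AM UTC.
Port Linden is UTC+6:30, so local arrival = 5:25 AM + 6:30 = 11:55 AM on May 25.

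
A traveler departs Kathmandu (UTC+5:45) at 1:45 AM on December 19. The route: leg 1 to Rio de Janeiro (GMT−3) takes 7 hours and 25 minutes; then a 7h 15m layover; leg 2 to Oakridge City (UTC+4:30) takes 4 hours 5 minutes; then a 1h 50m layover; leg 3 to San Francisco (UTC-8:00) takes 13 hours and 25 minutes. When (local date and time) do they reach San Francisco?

Convert departure to UTC: 1:45 AM − 5:45 = 8:00 PM UTC on Dec 18.
Add 7 hours 25 minutes leg 1 → 3:25 AM UTC (Dec 19).
Add 7 hours 15 minutes layover in Rio de Janeiro → 10:40 AM UTC.
Add 4 hours and 5 minutes leg 2 → 2:45 PM UTC.
Add 1 hour 50 minutes layover in Oakridge City → 4:35 PM UTC.
Add 13 hours and 25 minutes leg 3 → 6:00 AM UTC (Dec 20).
San Francisco is UTC−8:00, so local arrival = 6:00 AM − 8:00 = 10:00 PM on Dec 19.

10:00 PM on December 19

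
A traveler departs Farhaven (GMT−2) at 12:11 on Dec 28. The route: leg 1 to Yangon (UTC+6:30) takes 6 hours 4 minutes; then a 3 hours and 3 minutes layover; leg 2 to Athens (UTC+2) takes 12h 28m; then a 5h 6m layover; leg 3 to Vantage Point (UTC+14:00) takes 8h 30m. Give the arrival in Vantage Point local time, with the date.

Convert departure to UTC: 12:11 + 2:00 = 14:11 UTC on Dec 28.
Add 6 hours 4 minutes leg 1 → 20:15 UTC.
Add 3 hours and 3 minutes layover in Yangon → 23:18 UTC.
Add 12 hours 28 minutes leg 2 → 11:46 UTC (Dec 29).
Add 5 hours and 6 minutes layover in Athens → 16:52 UTC.
Add 8 hours 30 minutes leg 3 → 01:22 UTC (Dec 30).
Vantage Point is UTC+14:00, so local arrival = 01:22 + 14:00 = 15:22 on Dec 30.

15:22 on December 30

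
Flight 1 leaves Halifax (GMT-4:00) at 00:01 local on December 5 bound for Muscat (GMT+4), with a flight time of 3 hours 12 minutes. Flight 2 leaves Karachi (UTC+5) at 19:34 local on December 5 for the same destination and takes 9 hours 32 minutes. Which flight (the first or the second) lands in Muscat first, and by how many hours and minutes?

Flight 1 in UTC: 00:01 + 4:00 = 04:01 on Dec 5.
+3 hours and 12 minutes → arrive 07:13 UTC on Dec 5.
Flight 2 in UTC: 19:34 − 5:00 = 14:34 on Dec 5.
+9 hours 32 minutes → arrive 00:06 UTC on Dec 6.
Flight 1 lands earlier by 16 hours 53 minutes.

the first, by 16 hours 53 minutes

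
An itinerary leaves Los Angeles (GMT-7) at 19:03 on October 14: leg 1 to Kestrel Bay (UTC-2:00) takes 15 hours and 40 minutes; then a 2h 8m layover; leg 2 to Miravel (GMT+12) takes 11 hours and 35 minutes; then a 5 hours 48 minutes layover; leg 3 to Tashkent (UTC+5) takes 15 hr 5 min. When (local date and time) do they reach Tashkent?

09:19 on October 17

Convert departure to UTC: 19:03 + 7:00 = 02:03 UTC on Oct 15.
Add 15 hours 40 minutes leg 1 → 17:43 UTC.
Add 2 hours and 8 minutes layover in Kestrel Bay → 19:51 UTC.
Add 11 hours and 35 minutes leg 2 → 07:26 UTC (Oct 16).
Add 5 hours 48 minutes layover in Miravel → 13:14 UTC.
Add 15 hours and 5 minutes leg 3 → 04:19 UTC (Oct 17).
Tashkent is UTC+5:00, so local arrival = 04:19 + 5:00 = 09:19 on Oct 17.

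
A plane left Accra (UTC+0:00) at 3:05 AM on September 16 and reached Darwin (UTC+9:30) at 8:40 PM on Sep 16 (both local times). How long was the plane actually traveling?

8 hours 5 minutes

Departure is already UTC: 3:05 AM on Sep 16.
Arrival in UTC: 8:40 PM − 9:30 = 11:10 AM on Sep 16.
Elapsed = 11:10 AM − 3:05 AM = 8 hours 5 minutes.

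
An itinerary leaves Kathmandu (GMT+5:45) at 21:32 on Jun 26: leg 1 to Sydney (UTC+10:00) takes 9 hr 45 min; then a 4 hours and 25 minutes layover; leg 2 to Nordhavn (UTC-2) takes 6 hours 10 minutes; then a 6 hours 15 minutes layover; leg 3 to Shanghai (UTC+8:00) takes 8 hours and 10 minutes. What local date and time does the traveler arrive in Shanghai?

Convert departure to UTC: 21:32 − 5:45 = 15:47 UTC on Jun 26.
Add 9 hours and 45 minutes leg 1 → 01:32 UTC (Jun 27).
Add 4 hours 25 minutes layover in Sydney → 05:57 UTC.
Add 6 hours 10 minutes leg 2 → 12:07 UTC.
Add 6 hours 15 minutes layover in Nordhavn → 18:22 UTC.
Add 8 hours and 10 minutes leg 3 → 02:32 UTC (Jun 28).
Shanghai is UTC+8:00, so local arrival = 02:32 + 8:00 = 10:32 on Jun 28.

10:32 on June 28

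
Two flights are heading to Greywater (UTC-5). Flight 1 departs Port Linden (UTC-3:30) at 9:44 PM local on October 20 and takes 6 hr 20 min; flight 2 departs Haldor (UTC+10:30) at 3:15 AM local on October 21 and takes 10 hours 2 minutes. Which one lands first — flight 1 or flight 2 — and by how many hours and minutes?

Flight 1 in UTC: 9:44 PM + 3:30 = 1:14 AM on Oct 21.
+6 hours 20 minutes → arrive 7:34 AM UTC on Oct 21.
Flight 2 in UTC: 3:15 AM − 10:30 = 4:45 PM on Oct 20.
+10 hours 2 minutes → arrive 2:47 AM UTC on Oct 21.
Flight 2 lands earlier by 4 hours 47 minutes.

the second, by 4 hours 47 minutes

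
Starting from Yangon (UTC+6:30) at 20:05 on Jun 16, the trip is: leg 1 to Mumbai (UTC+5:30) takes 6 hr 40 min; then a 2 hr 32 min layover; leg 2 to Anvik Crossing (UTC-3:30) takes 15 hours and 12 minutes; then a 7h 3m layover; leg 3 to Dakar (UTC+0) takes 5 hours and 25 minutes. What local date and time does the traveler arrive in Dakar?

02:27 on June 18

Convert departure to UTC: 20:05 − 6:30 = 13:35 UTC on Jun 16.
Add 6 hours 40 minutes leg 1 → 20:15 UTC.
Add 2 hours and 32 minutes layover in Mumbai → 22:47 UTC.
Add 15 hours 12 minutes leg 2 → 13:59 UTC (Jun 17).
Add 7 hours 3 minutes layover in Anvik Crossing → 21:02 UTC.
Add 5 hours and 25 minutes leg 3 → 02:27 UTC (Jun 18).
Dakar is UTC+0, so local arrival is the same: 02:27 on Jun 18.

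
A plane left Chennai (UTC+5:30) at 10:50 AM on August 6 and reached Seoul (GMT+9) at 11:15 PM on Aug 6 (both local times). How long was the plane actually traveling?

Departure in UTC: 10:50 AM − 5:30 = 5:20 AM on Aug 6.
Arrival in UTC: 11:15 PM − 9:00 = 2:15 PM on Aug 6.
Elapsed = 2:15 PM − 5:20 AM = 8 hours 55 minutes.

8 hours 55 minutes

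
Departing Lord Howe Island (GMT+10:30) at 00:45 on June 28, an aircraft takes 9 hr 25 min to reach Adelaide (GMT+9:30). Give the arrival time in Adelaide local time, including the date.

Convert departure to UTC: 00:45 − 10:30 = 14:15 UTC on Jun 27.
Add 9 hours 25 minutes travel time → 23:40 UTC.
Adelaide is UTC+9:30, so local arrival = 23:40 + 9:30 = 09:10 on Jun 28.

09:10 on Jun 28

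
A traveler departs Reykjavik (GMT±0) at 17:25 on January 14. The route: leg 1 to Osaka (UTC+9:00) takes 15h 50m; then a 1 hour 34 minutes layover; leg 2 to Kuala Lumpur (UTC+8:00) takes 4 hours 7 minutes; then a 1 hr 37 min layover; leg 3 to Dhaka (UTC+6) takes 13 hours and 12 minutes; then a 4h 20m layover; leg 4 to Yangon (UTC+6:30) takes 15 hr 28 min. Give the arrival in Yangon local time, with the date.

08:03 on Jan 17

Reykjavik is at UTC+0, so departure is already 17:25 UTC on Jan 14.
Add 15 hours and 50 minutes leg 1 → 09:15 UTC (Jan 15).
Add 1 hour 34 minutes layover in Osaka → 10:49 UTC.
Add 4 hours and 7 minutes leg 2 → 14:56 UTC.
Add 1 hour 37 minutes layover in Kuala Lumpur → 16:33 UTC.
Add 13 hours and 12 minutes leg 3 → 05:45 UTC (Jan 16).
Add 4 hours and 20 minutes layover in Dhaka → 10:05 UTC.
Add 15 hours and 28 minutes leg 4 → 01:33 UTC (Jan 17).
Yangon is UTC+6:30, so local arrival = 01:33 + 6:30 = 08:03 on Jan 17.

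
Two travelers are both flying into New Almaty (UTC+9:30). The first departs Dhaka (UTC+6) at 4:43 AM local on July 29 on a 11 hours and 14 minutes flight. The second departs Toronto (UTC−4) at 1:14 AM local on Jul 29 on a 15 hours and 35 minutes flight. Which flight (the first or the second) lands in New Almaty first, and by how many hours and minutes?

the first, by 10 hours 52 minutes

Flight 1 in UTC: 4:43 AM − 6:00 = 10:43 PM on Jul 28.
+11 hours and 14 minutes → arrive 9:57 AM UTC on Jul 29.
Flight 2 in UTC: 1:14 AM + 4:00 = 5:14 AM on Jul 29.
+15 hours and 35 minutes → arrive 8:49 PM UTC on Jul 29.
Flight 1 lands earlier by 10 hours 52 minutes.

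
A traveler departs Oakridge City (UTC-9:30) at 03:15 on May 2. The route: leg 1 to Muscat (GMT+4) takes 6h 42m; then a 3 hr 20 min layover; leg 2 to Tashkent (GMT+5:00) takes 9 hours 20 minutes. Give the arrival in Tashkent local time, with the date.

13:07 on May 3

Convert departure to UTC: 03:15 + 9:30 = 12:45 UTC on May 2.
Add 6 hours and 42 minutes leg 1 → 19:27 UTC.
Add 3 hours and 20 minutes layover in Muscat → 22:47 UTC.
Add 9 hours and 20 minutes leg 2 → 08:07 UTC (May 3).
Tashkent is UTC+5:00, so local arrival = 08:07 + 5:00 = 13:07 on May 3.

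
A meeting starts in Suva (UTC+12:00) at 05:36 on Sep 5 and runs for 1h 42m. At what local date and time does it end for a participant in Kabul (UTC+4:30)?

23:48 on September 4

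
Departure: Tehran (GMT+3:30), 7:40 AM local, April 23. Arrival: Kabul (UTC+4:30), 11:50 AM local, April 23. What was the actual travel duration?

Departure in UTC: 7:40 AM − 3:30 = 4:10 AM on Apr 23.
Arrival in UTC: 11:50 AM − 4:30 = 7:20 AM on Apr 23.
Elapsed = 7:20 AM − 4:10 AM = 3 hours 10 minutes.

3 hours 10 minutes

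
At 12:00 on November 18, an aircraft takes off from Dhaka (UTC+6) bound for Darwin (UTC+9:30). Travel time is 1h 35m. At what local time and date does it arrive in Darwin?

Darwin is 3:30 ahead of Dhaka.
After 1 hour and 35 minutes it is 13:35 in Dhaka.
Shift by the zone difference: 13:35 + 3:30 = 17:05 on Nov 18 in Darwin.

17:05 on November 18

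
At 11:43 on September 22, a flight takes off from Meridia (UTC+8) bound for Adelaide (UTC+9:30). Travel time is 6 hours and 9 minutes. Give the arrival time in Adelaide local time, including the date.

Adelaide is 1:30 ahead of Meridia.
After 6 hours 9 minutes it is 17:52 in Meridia.
Shift by the zone difference: 17:52 + 1:30 = 19:22 on Sep 22 in Adelaide.

19:22 on Sep 22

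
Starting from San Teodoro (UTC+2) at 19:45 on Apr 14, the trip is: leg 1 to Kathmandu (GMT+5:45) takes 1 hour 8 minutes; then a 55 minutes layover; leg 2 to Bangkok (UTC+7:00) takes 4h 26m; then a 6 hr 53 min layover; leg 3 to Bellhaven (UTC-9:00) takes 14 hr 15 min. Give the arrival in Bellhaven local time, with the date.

Convert departure to UTC: 19:45 − 2:00 = 17:45 UTC on Apr 14.
Add 1 hour 8 minutes leg 1 → 18:53 UTC.
Add 55 minutes layover in Kathmandu → 19:48 UTC.
Add 4 hours and 26 minutes leg 2 → 00:14 UTC (Apr 15).
Add 6 hours and 53 minutes layover in Bangkok → 07:07 UTC.
Add 14 hours 15 minutes leg 3 → 21:22 UTC.
Bellhaven is UTC−9:00, so local arrival = 21:22 − 9:00 = 12:22 on Apr 15.

12:22 on April 15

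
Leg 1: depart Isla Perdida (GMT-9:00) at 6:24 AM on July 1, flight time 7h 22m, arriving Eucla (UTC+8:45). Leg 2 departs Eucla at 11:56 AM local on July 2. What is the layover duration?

Convert departure to UTC: 6:24 AM + 9:00 = 3:24 PM UTC on Jul 1.
Add 7 hours 22 minutes flight time → 10:46 PM UTC.
Eucla is UTC+8:45, so local arrival = 10:46 PM + 8:45 = 7:31 AM on Jul 2.
Layover = 11:56 AM − 7:31 AM = 4 hours 25 minutes.

4 hours 25 minutes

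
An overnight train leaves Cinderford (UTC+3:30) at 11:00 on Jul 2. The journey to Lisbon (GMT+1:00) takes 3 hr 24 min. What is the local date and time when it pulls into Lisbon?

Convert departure to UTC: 11:00 − 3:30 = 07:30 UTC on Jul 2.
Add 3 hours 24 minutes travel time → 10:54 UTC.
Lisbon is UTC+1:00, so local arrival = 10:54 + 1:00 = 11:54 on Jul 2.

11:54 on Jul 2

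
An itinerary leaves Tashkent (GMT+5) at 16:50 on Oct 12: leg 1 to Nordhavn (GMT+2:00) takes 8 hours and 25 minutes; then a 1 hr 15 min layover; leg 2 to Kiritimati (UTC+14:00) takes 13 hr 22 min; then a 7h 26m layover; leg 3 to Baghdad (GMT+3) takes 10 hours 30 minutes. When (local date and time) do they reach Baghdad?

07:48 on October 14

Convert departure to UTC: 16:50 − 5:00 = 11:50 UTC on Oct 12.
Add 8 hours and 25 minutes leg 1 → 20:15 UTC.
Add 1 hour 15 minutes layover in Nordhavn → 21:30 UTC.
Add 13 hours and 22 minutes leg 2 → 10:52 UTC (Oct 13).
Add 7 hours 26 minutes layover in Kiritimati → 18:18 UTC.
Add 10 hours and 30 minutes leg 3 → 04:48 UTC (Oct 14).
Baghdad is UTC+3:00, so local arrival = 04:48 + 3:00 = 07:48 on Oct 14.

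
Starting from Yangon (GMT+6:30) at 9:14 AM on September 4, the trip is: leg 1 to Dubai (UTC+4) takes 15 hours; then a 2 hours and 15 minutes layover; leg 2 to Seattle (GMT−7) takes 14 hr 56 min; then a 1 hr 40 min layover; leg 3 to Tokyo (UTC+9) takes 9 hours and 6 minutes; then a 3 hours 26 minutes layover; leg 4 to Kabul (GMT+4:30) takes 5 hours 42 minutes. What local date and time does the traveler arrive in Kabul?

11:19 AM on September 6

Convert departure to UTC: 9:14 AM − 6:30 = 2:44 AM UTC on Sep 4.
Add 15 hours leg 1 → 5:44 PM UTC.
Add 2 hours 15 minutes layover in Dubai → 7:59 PM UTC.
Add 14 hours and 56 minutes leg 2 → 10:55 AM UTC (Sep 5).
Add 1 hour 40 minutes layover in Seattle → 12:35 PM UTC.
Add 9 hours 6 minutes leg 3 → 9:41 PM UTC.
Add 3 hours 26 minutes layover in Tokyo → 1:07 AM UTC (Sep 6).
Add 5 hours and 42 minutes leg 4 → 6:49 AM UTC.
Kabul is UTC+4:30, so local arrival = 6:49 AM + 4:30 = 11:19 AM on Sep 6.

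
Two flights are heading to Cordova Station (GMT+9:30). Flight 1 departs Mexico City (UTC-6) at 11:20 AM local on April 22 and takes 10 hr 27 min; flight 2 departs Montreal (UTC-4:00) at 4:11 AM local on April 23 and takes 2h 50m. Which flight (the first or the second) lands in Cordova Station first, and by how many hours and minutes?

the first, by 7 hours 14 minutes

Flight 1 in UTC: 11:20 AM + 6:00 = 5:20 PM on Apr 22.
+10 hours and 27 minutes → arrive 3:47 AM UTC on Apr 23.
Flight 2 in UTC: 4:11 AM + 4:00 = 8:11 AM on Apr 23.
+2 hours and 50 minutes → arrive 11:01 AM UTC on Apr 23.
Flight 1 lands earlier by 7 hours 14 minutes.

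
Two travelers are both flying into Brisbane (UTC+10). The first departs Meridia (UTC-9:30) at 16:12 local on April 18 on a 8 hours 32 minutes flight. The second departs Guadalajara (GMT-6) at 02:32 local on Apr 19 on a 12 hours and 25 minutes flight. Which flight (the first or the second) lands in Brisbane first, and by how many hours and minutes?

the first, by 10 hours 43 minutes

Flight 1 in UTC: 16:12 + 9:30 = 01:42 on Apr 19.
+8 hours 32 minutes → arrive 10:14 UTC on Apr 19.
Flight 2 in UTC: 02:32 + 6:00 = 08:32 on Apr 19.
+12 hours and 25 minutes → arrive 20:57 UTC on Apr 19.
Flight 1 lands earlier by 10 hours 43 minutes.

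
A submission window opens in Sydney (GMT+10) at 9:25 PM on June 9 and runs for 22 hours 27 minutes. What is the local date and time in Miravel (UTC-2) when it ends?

Convert start to UTC: 9:25 PM − 10:00 = 11:25 AM UTC on Jun 9.
Add 22 hours and 27 minutes duration → 9:52 AM UTC (Jun 10).
Miravel is UTC−2:00, so local end time = 9:52 AM − 2:00 = 7:52 AM on Jun 10.

7:52 AM on Jun 10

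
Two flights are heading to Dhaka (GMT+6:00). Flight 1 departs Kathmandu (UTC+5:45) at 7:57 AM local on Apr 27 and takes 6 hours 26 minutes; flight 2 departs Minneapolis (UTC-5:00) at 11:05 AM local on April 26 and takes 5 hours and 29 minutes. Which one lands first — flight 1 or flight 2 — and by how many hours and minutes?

the second, by 11 hours 4 minutes

Flight 1 in UTC: 7:57 AM − 5:45 = 2:12 AM on Apr 27.
+6 hours and 26 minutes → arrive 8:38 AM UTC on Apr 27.
Flight 2 in UTC: 11:05 AM + 5:00 = 4:05 PM on Apr 26.
+5 hours 29 minutes → arrive 9:34 PM UTC on Apr 26.
Flight 2 lands earlier by 11 hours 4 minutes.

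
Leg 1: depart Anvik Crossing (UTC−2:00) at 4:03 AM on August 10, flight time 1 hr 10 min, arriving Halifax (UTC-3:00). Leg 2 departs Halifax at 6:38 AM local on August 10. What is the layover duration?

2 hours 25 minutes

Convert departure to UTC: 4:03 AM + 2:00 = 6:03 AM UTC on Aug 10.
Add 1 hour 10 minutes flight time → 7:13 AM UTC.
Halifax is UTC−3:00, so local arrival = 7:13 AM − 3:00 = 4:13 AM on Aug 10.
Layover = 6:38 AM − 4:13 AM = 2 hours 25 minutes.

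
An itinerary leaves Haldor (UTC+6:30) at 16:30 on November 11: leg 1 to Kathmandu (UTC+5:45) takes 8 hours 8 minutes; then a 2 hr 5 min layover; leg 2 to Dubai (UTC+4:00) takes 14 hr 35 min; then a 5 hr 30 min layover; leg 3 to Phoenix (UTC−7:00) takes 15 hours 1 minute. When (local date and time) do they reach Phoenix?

Convert departure to UTC: 16:30 − 6:30 = 10:00 UTC on Nov 11.
Add 8 hours 8 minutes leg 1 → 18:08 UTC.
Add 2 hours 5 minutes layover in Kathmandu → 20:13 UTC.
Add 14 hours 35 minutes leg 2 → 10:48 UTC (Nov 12).
Add 5 hours and 30 minutes layover in Dubai → 16:18 UTC.
Add 15 hours 1 minute leg 3 → 07:19 UTC (Nov 13).
Phoenix is UTC−7:00, so local arrival = 07:19 − 7:00 = 00:19 on Nov 13.

00:19 on November 13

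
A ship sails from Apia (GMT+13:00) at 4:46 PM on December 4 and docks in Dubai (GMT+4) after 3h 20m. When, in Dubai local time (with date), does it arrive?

11:06 AM on December 4

Dubai is 9:00 behind Apia.
After 3 hours 20 minutes it is 8:06 PM in Apia.
Shift by the zone difference: 8:06 PM − 9:00 = 11:06 AM on Dec 4 in Dubai.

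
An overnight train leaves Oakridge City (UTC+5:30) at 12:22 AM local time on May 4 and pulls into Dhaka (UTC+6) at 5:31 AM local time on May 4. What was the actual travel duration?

4 hours 39 minutes

Departure in UTC: 12:22 AM − 5:30 = 6:52 PM on May 3.
Arrival in UTC: 5:31 AM − 6:00 = 11:31 PM on May 3.
Elapsed = 11:31 PM − 6:52 PM = 4 hours 39 minutes.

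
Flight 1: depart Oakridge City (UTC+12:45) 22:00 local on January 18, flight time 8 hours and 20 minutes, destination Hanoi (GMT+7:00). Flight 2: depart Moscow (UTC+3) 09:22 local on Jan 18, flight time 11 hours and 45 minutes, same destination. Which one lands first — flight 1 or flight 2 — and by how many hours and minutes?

Flight 1 in UTC: 22:00 − 12:45 = 09:15 on Jan 18.
+8 hours 20 minutes → arrive 17:35 UTC on Jan 18.
Flight 2 in UTC: 09:22 − 3:00 = 06:22 on Jan 18.
+11 hours 45 minutes → arrive 18:07 UTC on Jan 18.
Flight 1 lands earlier by 32 minutes.

the first, by 32 minutes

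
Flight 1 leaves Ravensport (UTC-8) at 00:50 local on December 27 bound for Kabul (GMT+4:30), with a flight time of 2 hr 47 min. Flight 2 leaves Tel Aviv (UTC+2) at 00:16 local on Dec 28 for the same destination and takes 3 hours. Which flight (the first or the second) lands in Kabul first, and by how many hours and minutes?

the first, by 13 hours 39 minutes

Flight 1 in UTC: 00:50 + 8:00 = 08:50 on Dec 27.
+2 hours and 47 minutes → arrive 11:37 UTC on Dec 27.
Flight 2 in UTC: 00:16 − 2:00 = 22:16 on Dec 27.
+3 hours → arrive 01:16 UTC on Dec 28.
Flight 1 lands earlier by 13 hours 39 minutes.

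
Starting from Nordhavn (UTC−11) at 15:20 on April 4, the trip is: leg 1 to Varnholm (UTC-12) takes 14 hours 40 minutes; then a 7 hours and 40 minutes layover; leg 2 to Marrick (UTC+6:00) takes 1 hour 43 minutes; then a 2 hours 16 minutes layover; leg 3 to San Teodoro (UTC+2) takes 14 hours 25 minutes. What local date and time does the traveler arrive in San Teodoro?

Convert departure to UTC: 15:20 + 11:00 = 02:20 UTC on Apr 5.
Add 14 hours 40 minutes leg 1 → 17:00 UTC.
Add 7 hours 40 minutes layover in Varnholm → 00:40 UTC (Apr 6).
Add 1 hour 43 minutes leg 2 → 02:23 UTC.
Add 2 hours 16 minutes layover in Marrick → 04:39 UTC.
Add 14 hours 25 minutes leg 3 → 19:04 UTC.
San Teodoro is UTC+2:00, so local arrival = 19:04 + 2:00 = 21:04 on Apr 6.

21:04 on Apr 6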